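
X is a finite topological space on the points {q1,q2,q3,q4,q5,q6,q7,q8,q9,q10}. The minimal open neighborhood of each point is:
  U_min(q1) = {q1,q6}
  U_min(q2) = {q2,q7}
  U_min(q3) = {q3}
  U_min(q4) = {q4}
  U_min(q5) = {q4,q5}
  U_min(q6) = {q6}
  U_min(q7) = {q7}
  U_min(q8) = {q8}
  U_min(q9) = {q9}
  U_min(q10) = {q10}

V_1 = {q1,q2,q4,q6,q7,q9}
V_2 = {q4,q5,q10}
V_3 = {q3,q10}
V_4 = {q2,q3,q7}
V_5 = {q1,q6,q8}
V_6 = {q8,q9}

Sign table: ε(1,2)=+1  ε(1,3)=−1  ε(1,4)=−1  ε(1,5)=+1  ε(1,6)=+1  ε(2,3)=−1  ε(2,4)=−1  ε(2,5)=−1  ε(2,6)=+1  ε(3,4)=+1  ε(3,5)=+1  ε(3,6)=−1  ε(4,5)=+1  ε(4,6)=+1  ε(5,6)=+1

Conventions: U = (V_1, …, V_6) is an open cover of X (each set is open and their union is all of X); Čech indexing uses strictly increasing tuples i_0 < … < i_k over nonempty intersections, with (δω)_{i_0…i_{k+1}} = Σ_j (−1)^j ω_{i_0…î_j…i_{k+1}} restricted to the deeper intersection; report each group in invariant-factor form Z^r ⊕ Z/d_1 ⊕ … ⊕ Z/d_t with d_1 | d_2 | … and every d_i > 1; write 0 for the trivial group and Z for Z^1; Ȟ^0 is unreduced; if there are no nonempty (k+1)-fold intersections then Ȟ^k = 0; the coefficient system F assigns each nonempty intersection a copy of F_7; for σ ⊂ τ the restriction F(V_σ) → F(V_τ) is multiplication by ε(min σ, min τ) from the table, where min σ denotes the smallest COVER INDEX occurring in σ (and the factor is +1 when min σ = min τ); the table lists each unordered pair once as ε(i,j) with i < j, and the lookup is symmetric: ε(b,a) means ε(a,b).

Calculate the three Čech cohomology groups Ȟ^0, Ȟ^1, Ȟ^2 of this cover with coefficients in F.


nonempty intersections:
  V12={q4} V14={q2,q7} V15={q1,q6} V16={q9} V23={q10} V34={q3} V56={q8}
C dims 6,7; δ0: rk_F7 5
Ȟ^0: (6−5)−0=1 ⇒ Z/7
Ȟ^1: (7−0)−5=2 ⇒ Z/7 ⊕ Z/7
Ȟ^2: (0−0)−0=0 ⇒ 0

Ȟ^0(U;F) ≅ Z/7, Ȟ^1(U;F) ≅ Z/7 ⊕ Z/7 and Ȟ^2(U;F) ≅ 0


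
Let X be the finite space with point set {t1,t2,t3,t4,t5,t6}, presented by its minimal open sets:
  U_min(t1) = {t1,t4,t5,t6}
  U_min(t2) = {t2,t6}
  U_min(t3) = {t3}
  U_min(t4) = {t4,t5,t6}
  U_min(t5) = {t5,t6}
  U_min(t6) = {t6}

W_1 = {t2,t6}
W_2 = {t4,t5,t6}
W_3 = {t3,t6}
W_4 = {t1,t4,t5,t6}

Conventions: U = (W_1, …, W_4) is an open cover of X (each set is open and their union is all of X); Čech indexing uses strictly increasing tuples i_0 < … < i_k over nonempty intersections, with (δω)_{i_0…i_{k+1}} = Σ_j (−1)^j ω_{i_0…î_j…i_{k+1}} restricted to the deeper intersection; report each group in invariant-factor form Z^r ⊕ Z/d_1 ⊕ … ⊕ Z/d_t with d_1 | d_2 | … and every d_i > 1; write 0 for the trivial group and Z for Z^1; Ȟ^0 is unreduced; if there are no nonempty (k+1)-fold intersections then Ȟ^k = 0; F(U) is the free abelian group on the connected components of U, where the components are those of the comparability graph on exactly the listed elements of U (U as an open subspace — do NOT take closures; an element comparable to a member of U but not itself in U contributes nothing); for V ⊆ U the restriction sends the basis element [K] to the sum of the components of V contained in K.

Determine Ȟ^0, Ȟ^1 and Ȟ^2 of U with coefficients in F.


Ȟ^0 ≅ Z^2, Ȟ^1 ≅ 0 and Ȟ^2 ≅ 0

cover nerve:
  W12={t6} W13={t6} W14={t6} W23={t6} W24={t4,t5,t6} W34={t6}
  W123={t6} W124={t6} W134={t6} W234={t6}
  W1234={t6}
components per intersection:
  W1: {t2,t6}
  W2: {t4,t5,t6}
  W3: {t3} {t6}
  W4: {t1,t4,t5,t6}
  W12: {t6}
  W13: {t6}
  W14: {t6}
  W23: {t6}
  W24: {t4,t5,t6}
  W34: {t6}
  W123: {t6}
  W124: {t6}
  W134: {t6}
  W234: {t6}
  W1234: {t6}
C dims 5,6,4,1; δ0: rk 3, SNF 1^3; δ1: rk 3, SNF 1^3; δ2: rk 1, SNF 1^1
Ȟ^0: (5−3)−0=2 ⇒ Z^2
Ȟ^1: (6−3)−3=0 ⇒ 0
Ȟ^2: (4−1)−3=0 ⇒ 0


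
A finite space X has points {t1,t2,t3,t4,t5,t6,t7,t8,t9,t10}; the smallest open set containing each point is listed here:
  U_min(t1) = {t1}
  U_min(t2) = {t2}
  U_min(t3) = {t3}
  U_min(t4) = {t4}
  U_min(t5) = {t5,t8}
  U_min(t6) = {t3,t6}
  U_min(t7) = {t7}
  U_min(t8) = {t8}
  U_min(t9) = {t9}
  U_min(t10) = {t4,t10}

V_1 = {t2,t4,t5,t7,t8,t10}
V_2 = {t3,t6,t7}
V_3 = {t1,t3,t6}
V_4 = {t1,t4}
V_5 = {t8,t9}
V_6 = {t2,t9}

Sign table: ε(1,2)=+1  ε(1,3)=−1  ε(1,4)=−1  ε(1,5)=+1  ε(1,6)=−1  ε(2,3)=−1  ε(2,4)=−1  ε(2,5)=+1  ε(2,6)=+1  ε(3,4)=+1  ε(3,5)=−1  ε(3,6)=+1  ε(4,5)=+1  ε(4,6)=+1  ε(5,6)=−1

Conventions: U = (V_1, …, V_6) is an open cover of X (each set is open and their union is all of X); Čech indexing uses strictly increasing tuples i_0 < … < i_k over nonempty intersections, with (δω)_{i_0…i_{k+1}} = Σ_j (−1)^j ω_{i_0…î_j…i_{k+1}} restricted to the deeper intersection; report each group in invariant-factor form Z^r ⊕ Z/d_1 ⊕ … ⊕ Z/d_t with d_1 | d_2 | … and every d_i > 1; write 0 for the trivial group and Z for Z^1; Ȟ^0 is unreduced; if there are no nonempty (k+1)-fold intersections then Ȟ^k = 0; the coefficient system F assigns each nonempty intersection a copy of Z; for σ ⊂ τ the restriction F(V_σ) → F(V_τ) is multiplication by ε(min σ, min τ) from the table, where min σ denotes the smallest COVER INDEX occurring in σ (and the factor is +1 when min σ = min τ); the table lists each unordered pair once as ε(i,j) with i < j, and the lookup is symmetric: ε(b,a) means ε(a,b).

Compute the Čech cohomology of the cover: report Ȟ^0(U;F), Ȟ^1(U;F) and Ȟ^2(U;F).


cover nerve:
  V12={t7} V14={t4} V15={t8} V16={t2} V23={t3,t6} V34={t1} V56={t9}
C dims 6,7; δ0: rk 5, SNF 1^5
Ȟ^0: (6−5)−0=1 ⇒ Z
Ȟ^1: (7−0)−5=2 ⇒ Z^2
Ȟ^2: (0−0)−0=0 ⇒ 0

Ȟ^0(U;F) ≅ Z; Ȟ^1(U;F) ≅ Z^2; Ȟ^2(U;F) ≅ 0


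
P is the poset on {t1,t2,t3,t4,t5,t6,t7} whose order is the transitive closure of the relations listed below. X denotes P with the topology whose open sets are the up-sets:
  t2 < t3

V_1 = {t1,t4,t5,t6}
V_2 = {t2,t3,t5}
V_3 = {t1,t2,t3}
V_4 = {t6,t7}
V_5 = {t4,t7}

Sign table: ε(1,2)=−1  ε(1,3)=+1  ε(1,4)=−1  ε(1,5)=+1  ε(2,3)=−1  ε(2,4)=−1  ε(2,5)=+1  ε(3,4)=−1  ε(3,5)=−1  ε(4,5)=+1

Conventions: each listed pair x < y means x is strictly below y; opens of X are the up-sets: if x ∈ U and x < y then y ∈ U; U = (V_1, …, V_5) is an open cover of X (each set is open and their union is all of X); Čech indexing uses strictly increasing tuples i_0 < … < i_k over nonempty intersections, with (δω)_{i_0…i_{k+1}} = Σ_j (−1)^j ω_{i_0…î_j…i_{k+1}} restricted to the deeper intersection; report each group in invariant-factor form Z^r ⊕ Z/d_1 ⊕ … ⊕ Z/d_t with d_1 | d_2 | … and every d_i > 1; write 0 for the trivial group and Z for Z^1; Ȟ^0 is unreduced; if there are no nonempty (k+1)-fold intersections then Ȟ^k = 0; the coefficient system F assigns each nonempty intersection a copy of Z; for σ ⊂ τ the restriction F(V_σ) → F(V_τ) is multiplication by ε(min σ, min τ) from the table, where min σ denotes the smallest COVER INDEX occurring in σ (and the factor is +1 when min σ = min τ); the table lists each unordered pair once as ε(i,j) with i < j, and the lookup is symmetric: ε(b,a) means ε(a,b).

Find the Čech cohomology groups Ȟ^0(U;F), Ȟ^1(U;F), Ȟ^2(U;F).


Ȟ^0 ≅ 0, Ȟ^1 ≅ Z ⊕ Z/2, Ȟ^2 ≅ 0

cover nerve:
  V12={t5} V13={t1} V14={t6} V15={t4} V23={t2,t3} V45={t7}
C dims 5,6; δ0: rk 5, SNF 1^4·2
Ȟ^0: (5−5)−0=0 ⇒ 0
Ȟ^1: (6−0)−5=1 plus torsion [2] ⇒ Z ⊕ Z/2
Ȟ^2: (0−0)−0=0 ⇒ 0


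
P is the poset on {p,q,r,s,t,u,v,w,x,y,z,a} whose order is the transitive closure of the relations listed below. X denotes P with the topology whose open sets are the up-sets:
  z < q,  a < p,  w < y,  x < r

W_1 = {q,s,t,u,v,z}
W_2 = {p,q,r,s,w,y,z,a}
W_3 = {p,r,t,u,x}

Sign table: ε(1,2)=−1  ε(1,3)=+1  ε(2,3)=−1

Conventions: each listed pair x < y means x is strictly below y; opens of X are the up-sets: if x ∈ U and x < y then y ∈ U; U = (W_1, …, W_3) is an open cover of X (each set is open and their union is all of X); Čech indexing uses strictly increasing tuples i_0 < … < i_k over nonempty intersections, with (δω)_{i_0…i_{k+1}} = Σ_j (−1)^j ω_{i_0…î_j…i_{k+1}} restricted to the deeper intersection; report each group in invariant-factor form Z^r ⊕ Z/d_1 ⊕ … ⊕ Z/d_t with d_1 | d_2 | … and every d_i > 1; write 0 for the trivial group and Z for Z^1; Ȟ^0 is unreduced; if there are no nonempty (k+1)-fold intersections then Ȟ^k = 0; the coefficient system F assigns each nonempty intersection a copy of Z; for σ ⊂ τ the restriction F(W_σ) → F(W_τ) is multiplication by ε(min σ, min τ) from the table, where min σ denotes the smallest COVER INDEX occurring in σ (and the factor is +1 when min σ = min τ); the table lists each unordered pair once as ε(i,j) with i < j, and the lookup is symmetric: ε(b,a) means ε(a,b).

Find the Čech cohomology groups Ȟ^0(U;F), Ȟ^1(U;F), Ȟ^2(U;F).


nerve simplices:
  W12={q,s,z} W13={t,u} W23={p,r}
C dims 3,3; δ0: rk 2, SNF 1^2
degree 0: 3−2−0 = 1 → Ȟ^0 ≅ Z
degree 1: 3−0−2 = 1 → Ȟ^1 ≅ Z
degree 2: 0−0−0 = 0 → Ȟ^2 ≅ 0

Ȟ^0 = Z,  Ȟ^1 = Z,  Ȟ^2 = 0


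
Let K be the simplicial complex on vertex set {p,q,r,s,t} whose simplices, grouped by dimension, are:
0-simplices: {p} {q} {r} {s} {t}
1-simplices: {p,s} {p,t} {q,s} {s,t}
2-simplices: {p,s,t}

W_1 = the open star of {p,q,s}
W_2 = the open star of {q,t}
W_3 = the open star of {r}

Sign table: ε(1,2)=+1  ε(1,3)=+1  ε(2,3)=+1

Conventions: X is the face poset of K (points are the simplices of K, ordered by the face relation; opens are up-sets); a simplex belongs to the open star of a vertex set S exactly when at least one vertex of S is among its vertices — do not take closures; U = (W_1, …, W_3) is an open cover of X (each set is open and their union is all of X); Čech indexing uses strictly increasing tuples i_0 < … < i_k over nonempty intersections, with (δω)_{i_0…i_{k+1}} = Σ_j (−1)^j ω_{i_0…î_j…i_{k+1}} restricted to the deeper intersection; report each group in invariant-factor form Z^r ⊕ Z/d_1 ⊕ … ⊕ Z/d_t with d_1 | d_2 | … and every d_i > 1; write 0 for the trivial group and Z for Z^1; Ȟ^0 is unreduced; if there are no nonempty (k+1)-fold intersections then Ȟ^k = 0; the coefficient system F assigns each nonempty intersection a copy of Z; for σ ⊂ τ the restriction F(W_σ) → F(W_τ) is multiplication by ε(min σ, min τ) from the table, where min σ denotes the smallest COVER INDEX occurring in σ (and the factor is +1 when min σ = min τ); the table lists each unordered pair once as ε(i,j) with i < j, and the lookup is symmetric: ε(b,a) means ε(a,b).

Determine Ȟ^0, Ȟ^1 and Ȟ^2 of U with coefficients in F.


Ȟ^0(U;F) ≅ Z^2,  Ȟ^1(U;F) ≅ 0,  Ȟ^2(U;F) ≅ 0

nonempty intersections:
  W1={{p},{q},{s},{p,s},{p,t},{q,s},{s,t},{p,s,t}} W2={{q},{t},{p,t},{q,s},{s,t},{p,s,t}} W3={{r}}
  W12={{q},{p,t},{q,s},{s,t},{p,s,t}}
C dims 3,1; δ0: rk 1, SNF 1^1
Ȟ^0: (3−1)−0=2 ⇒ Z^2
Ȟ^1: (1−0)−1=0 ⇒ 0
Ȟ^2: (0−0)−0=0 ⇒ 0


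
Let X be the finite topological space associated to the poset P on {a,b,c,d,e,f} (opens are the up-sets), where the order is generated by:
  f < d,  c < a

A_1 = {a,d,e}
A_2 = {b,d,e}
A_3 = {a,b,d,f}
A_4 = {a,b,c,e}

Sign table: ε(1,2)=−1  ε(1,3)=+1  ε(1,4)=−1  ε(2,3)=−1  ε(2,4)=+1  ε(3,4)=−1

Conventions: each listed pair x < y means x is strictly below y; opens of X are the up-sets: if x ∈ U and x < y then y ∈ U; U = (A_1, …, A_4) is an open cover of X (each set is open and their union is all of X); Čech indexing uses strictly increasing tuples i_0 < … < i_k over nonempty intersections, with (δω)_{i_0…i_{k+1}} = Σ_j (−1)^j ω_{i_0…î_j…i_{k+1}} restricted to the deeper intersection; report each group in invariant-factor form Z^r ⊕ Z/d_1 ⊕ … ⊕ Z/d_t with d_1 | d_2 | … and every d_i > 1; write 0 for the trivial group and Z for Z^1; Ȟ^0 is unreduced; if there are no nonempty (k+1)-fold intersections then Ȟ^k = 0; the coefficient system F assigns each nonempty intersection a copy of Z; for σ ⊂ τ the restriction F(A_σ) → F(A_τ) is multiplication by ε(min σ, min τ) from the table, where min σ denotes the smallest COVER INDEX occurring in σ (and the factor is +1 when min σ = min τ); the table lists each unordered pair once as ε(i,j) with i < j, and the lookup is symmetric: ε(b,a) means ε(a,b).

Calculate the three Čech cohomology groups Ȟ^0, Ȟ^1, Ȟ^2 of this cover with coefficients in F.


Ȟ^0 ≅ Z, Ȟ^1 ≅ 0 and Ȟ^2 ≅ Z

nonempty intersections:
  A12={d,e} A13={a,d} A14={a,e} A23={b,d} A24={b,e} A34={a,b}
  A123={d} A124={e} A134={a} A234={b}
C dims 4,6,4; δ0: rk 3, SNF 1^3; δ1: rk 3, SNF 1^3
Ȟ^0: (4−3)−0=1 ⇒ Z
Ȟ^1: (6−3)−3=0 ⇒ 0
Ȟ^2: (4−0)−3=1 ⇒ Z


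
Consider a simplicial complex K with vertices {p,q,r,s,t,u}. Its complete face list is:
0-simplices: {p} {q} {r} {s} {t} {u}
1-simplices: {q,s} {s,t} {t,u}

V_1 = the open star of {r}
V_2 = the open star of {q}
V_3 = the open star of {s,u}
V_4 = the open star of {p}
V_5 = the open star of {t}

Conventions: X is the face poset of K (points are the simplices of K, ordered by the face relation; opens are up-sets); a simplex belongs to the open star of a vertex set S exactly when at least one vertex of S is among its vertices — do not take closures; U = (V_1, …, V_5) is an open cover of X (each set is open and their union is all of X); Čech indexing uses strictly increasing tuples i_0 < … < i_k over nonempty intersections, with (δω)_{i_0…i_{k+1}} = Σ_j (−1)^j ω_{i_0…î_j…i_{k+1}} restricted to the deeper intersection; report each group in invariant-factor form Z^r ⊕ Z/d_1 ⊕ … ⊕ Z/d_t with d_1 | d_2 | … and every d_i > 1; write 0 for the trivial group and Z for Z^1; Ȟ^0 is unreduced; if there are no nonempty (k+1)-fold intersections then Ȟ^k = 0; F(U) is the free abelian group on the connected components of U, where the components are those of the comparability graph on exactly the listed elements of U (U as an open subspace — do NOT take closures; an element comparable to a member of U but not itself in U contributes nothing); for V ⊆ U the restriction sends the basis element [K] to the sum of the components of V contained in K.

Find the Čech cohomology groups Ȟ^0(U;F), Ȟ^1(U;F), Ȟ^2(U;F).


cover nerve:
  V1={{r}} V2={{q},{q,s}} V3={{s},{u},{q,s},{s,t},{t,u}} V4={{p}} V5={{t},{s,t},{t,u}}
  V23={{q,s}} V35={{s,t},{t,u}}
components per intersection:
  V1: {{r}}
  V2: {{q},{q,s}}
  V3: {{s},{q,s},{s,t}} {{u},{t,u}}
  V4: {{p}}
  V5: {{t},{s,t},{t,u}}
  V23: {{q,s}}
  V35: {{s,t}} {{t,u}}
C dims 6,3; δ0: rk 3, SNF 1^3
Ȟ^0: (6−3)−0=3 ⇒ Z^3
Ȟ^1: (3−0)−3=0 ⇒ 0
Ȟ^2: (0−0)−0=0 ⇒ 0

Ȟ^0 = Z^3; Ȟ^1 = 0; Ȟ^2 = 0


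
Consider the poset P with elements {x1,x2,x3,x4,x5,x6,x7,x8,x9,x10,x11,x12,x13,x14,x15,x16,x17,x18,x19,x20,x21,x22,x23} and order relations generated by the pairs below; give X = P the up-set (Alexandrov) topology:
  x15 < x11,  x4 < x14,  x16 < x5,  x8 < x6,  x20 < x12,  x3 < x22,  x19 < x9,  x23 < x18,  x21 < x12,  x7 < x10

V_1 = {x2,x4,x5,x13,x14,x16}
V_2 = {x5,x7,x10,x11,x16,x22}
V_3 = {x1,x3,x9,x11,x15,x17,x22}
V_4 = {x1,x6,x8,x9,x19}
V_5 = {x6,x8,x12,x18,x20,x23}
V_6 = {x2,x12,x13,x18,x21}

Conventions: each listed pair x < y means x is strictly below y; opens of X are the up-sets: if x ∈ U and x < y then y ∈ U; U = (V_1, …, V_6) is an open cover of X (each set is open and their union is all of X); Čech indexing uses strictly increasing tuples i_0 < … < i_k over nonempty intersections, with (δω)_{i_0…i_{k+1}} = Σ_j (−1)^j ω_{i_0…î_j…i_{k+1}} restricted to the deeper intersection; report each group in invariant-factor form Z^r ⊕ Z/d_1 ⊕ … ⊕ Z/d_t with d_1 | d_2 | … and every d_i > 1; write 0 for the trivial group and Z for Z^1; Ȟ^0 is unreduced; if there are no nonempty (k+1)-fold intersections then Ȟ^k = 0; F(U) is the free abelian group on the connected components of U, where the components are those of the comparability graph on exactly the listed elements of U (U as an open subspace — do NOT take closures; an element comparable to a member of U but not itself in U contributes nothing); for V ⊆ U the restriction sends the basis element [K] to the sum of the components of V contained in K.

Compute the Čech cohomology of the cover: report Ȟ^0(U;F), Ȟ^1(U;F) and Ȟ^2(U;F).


Ȟ^0 ≅ Z^13, Ȟ^1 ≅ 0 and Ȟ^2 ≅ 0

nerve simplices:
  V12={x5,x16} V16={x2,x13} V23={x11,x22} V34={x1,x9} V45={x6,x8} V56={x12,x18}
components per intersection:
  V1: {x2} {x4,x14} {x5,x16} {x13}
  V2: {x5,x16} {x7,x10} {x11} {x22}
  V3: {x1} {x3,x22} {x9} {x11,x15} {x17}
  V4: {x1} {x6,x8} {x9,x19}
  V5: {x6,x8} {x12,x20} {x18,x23}
  V6: {x2} {x12,x21} {x13} {x18}
  V12: {x5,x16}
  V16: {x2} {x13}
  V23: {x11} {x22}
  V34: {x1} {x9}
  V45: {x6,x8}
  V56: {x12} {x18}
C dims 23,10; δ0: rk 10, SNF 1^10
degree 0: 23−10−0 = 13 → Ȟ^0 ≅ Z^13
degree 1: 10−0−10 = 0 → Ȟ^1 ≅ 0
degree 2: 0−0−0 = 0 → Ȟ^2 ≅ 0


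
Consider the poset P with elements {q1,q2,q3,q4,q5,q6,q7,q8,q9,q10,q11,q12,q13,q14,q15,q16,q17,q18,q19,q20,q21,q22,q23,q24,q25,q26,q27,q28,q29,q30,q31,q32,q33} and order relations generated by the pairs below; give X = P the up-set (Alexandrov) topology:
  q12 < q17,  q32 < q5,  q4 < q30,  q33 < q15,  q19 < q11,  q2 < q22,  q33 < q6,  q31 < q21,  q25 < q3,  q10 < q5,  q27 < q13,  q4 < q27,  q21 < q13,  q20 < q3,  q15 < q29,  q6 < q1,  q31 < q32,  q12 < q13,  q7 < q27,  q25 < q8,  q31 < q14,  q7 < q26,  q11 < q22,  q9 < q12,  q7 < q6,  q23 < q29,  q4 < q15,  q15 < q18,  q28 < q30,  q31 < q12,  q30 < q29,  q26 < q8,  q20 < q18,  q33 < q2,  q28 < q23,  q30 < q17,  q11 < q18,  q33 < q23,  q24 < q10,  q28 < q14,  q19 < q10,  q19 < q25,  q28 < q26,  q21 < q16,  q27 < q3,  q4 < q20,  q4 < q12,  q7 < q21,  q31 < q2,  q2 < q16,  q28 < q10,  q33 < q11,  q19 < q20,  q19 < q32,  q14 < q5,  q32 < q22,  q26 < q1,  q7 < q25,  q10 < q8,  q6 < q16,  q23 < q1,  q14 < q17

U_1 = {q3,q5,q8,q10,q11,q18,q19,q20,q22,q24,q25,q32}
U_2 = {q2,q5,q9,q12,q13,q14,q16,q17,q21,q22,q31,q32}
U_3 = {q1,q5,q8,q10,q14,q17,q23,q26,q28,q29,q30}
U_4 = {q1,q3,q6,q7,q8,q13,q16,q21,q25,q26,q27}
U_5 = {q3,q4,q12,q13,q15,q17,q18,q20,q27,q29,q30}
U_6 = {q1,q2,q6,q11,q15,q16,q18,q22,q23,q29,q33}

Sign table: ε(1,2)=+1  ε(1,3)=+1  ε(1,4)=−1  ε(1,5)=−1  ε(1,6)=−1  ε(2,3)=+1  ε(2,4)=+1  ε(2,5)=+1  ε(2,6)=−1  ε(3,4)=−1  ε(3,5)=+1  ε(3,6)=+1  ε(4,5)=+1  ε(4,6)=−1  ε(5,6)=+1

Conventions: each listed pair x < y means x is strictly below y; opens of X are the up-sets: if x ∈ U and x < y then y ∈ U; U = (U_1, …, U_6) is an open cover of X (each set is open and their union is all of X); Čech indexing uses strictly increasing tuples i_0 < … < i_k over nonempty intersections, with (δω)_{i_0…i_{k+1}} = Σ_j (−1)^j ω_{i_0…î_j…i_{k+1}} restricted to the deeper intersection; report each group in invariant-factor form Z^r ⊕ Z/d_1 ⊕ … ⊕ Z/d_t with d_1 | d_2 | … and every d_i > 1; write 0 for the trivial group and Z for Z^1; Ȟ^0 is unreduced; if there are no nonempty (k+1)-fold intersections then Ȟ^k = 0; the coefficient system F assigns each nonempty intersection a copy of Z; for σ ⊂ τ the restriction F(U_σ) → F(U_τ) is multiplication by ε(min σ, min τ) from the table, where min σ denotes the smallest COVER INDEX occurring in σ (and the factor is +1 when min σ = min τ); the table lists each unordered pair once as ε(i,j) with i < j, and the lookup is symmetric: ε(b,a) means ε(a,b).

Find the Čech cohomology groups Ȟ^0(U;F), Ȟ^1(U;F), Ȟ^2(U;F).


intersection data:
  U12={q5,q22,q32} U13={q5,q8,q10} U14={q3,q8,q25} U15={q3,q18,q20} U16={q11,q18,q22} U23={q5,q14,q17} U24={q13,q16,q21} U25={q12,q13,q17} U26={q2,q16,q22} U34={q1,q8,q26} U35={q17,q29,q30} U36={q1,q23,q29} U45={q3,q13,q27} U46={q1,q6,q16} U56={q15,q18,q29}
  U123={q5} U126={q22} U134={q8} U145={q3} U156={q18} U235={q17} U245={q13} U246={q16} U346={q1} U356={q29}
C dims 6,15,10; δ0: rk 6, SNF 1^5·2; δ1: rk 9, SNF 1^9
Ȟ^0 = (6 − 6) − 0 = 0, so Ȟ^0 ≅ 0
Ȟ^1 = (15 − 9) − 6 = 0 plus torsion [2], so Ȟ^1 ≅ Z/2
Ȟ^2 = (10 − 0) − 9 = 1, so Ȟ^2 ≅ Z

Ȟ^0(U;F) ≅ 0,  Ȟ^1(U;F) ≅ Z/2,  Ȟ^2(U;F) ≅ Z


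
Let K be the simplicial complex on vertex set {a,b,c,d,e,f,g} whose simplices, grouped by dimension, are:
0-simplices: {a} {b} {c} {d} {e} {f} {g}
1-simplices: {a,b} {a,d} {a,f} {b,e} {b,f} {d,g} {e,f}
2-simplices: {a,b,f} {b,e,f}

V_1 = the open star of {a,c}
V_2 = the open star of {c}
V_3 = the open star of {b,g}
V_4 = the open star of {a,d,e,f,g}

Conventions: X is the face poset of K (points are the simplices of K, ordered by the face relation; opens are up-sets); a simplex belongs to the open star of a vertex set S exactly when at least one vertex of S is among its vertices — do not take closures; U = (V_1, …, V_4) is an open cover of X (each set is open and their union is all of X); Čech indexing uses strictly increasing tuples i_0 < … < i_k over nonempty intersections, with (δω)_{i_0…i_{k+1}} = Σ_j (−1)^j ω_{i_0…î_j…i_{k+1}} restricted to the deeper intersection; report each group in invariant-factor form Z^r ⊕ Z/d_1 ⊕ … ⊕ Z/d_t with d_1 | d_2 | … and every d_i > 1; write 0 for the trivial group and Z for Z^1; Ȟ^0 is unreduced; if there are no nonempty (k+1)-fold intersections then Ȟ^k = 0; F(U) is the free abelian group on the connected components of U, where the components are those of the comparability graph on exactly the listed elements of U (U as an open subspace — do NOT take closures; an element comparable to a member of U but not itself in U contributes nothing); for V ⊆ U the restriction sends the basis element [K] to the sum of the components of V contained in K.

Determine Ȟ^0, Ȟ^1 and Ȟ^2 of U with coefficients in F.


Ȟ^0(U;F) ≅ Z^2, Ȟ^1(U;F) ≅ 0 and Ȟ^2(U;F) ≅ 0

cover nerve:
  V1={{a},{c},{a,b},{a,d},{a,f},{a,b,f}} V2={{c}} V3={{b},{g},{a,b},{b,e},{b,f},{d,g},{a,b,f},{b,e,f}} V4={{a},{d},{e},{f},{g},{a,b},{a,d},{a,f},{b,e},{b,f},{d,g},{e,f},{a,b,f},{b,e,f}}
  V12={{c}} V13={{a,b},{a,b,f}} V14={{a},{a,b},{a,d},{a,f},{a,b,f}} V34={{g},{a,b},{b,e},{b,f},{d,g},{a,b,f},{b,e,f}}
  V134={{a,b},{a,b,f}}
components per intersection:
  V1: {{a},{a,b},{a,d},{a,f},{a,b,f}} {{c}}
  V2: {{c}}
  V3: {{b},{a,b},{b,e},{b,f},{a,b,f},{b,e,f}} {{g},{d,g}}
  V4: {{a},{d},{e},{f},{g},{a,b},{a,d},{a,f},{b,e},{b,f},{d,g},{e,f},{a,b,f},{b,e,f}}
  V12: {{c}}
  V13: {{a,b},{a,b,f}}
  V14: {{a},{a,b},{a,d},{a,f},{a,b,f}}
  V34: {{g},{d,g}} {{a,b},{b,e},{b,f},{a,b,f},{b,e,f}}
  V134: {{a,b},{a,b,f}}
C dims 6,5,1; δ0: rk 4, SNF 1^4; δ1: rk 1, SNF 1^1
Ȟ^0: (6−4)−0=2 ⇒ Z^2
Ȟ^1: (5−1)−4=0 ⇒ 0
Ȟ^2: (1−0)−1=0 ⇒ 0


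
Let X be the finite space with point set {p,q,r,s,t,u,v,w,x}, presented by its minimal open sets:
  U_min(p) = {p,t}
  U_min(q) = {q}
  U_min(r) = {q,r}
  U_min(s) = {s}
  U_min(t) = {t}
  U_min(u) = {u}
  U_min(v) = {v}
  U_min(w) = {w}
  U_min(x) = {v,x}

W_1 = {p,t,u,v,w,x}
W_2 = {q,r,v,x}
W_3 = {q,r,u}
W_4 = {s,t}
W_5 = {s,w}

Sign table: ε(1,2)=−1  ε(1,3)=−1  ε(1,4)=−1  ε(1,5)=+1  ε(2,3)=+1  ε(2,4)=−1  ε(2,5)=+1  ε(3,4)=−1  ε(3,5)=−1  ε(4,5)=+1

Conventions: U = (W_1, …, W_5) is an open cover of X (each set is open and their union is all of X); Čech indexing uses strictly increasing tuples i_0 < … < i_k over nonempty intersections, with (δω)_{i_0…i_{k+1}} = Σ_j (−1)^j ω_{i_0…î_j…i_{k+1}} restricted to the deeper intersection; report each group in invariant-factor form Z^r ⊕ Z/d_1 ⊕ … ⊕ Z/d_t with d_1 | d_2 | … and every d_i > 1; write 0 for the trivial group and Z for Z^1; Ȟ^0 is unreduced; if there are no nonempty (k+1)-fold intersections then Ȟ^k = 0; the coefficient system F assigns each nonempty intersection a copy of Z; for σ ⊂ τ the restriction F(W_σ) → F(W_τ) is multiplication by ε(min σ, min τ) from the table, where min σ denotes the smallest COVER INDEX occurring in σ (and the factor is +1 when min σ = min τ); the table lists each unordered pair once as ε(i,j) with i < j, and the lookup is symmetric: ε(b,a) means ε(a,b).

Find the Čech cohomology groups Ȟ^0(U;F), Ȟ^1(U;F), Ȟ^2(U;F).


cover nerve:
  W12={v,x} W13={u} W14={t} W15={w} W23={q,r} W45={s}
C dims 5,6; δ0: rk 5, SNF 1^4·2
Ȟ^0: (5−5)−0=0 ⇒ 0
Ȟ^1: (6−0)−5=1 plus torsion [2] ⇒ Z ⊕ Z/2
Ȟ^2: (0−0)−0=0 ⇒ 0

Ȟ^0 ≅ 0; Ȟ^1 ≅ Z ⊕ Z/2; Ȟ^2 ≅ 0


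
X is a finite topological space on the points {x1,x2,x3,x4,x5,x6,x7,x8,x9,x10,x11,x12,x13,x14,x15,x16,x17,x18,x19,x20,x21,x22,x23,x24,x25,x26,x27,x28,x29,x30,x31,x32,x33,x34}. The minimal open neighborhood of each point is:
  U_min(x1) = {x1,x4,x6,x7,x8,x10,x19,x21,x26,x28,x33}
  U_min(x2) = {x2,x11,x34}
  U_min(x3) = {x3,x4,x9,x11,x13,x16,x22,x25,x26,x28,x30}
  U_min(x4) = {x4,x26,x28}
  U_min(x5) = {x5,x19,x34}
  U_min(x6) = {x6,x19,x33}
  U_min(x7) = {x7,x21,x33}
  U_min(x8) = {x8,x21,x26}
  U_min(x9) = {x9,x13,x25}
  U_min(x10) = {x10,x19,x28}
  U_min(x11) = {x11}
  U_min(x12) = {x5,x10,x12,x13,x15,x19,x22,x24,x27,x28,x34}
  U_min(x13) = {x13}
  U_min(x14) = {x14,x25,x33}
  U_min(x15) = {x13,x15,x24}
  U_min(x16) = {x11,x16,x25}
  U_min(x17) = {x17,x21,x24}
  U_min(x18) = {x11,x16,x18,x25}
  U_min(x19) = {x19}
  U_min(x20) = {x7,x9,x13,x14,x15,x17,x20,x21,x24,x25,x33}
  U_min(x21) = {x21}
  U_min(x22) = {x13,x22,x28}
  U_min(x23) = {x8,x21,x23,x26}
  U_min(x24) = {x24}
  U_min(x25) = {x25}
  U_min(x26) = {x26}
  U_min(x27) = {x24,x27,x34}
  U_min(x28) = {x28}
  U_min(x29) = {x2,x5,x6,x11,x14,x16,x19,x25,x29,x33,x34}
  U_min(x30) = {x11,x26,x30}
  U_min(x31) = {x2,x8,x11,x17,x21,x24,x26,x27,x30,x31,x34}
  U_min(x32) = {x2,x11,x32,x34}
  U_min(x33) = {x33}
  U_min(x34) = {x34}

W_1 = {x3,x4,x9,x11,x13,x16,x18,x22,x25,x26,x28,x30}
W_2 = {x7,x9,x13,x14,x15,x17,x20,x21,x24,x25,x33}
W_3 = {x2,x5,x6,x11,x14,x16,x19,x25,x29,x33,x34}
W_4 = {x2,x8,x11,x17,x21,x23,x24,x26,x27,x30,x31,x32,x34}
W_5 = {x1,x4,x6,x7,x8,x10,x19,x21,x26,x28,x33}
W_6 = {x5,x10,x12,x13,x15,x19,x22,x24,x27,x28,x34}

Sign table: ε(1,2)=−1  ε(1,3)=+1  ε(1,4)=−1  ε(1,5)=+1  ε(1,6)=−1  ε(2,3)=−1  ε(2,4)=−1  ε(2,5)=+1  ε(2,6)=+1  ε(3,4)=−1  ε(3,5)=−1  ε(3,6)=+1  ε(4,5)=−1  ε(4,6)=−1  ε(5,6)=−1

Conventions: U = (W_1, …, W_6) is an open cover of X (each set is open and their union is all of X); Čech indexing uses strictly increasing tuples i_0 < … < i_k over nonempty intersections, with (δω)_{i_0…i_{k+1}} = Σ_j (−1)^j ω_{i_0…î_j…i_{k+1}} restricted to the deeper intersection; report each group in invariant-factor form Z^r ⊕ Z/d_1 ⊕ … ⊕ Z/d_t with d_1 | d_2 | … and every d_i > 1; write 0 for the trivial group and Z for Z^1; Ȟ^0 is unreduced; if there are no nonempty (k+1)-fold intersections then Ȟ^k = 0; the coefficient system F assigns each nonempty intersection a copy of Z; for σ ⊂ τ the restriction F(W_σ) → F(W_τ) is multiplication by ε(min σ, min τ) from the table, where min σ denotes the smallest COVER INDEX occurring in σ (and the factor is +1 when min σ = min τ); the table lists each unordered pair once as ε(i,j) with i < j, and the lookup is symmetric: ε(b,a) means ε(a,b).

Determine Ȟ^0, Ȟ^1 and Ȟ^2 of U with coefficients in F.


nonempty overlaps:
  W12={x9,x13,x25} W13={x11,x16,x25} W14={x11,x26,x30} W15={x4,x26,x28} W16={x13,x22,x28} W23={x14,x25,x33} W24={x17,x21,x24} W25={x7,x21,x33} W26={x13,x15,x24} W34={x2,x11,x34} W35={x6,x19,x33} W36={x5,x19,x34} W45={x8,x21,x26} W46={x24,x27,x34} W56={x10,x19,x28}
  W123={x25} W126={x13} W134={x11} W145={x26} W156={x28} W235={x33} W245={x21} W246={x24} W346={x34} W356={x19}
C dims 6,15,10; δ0: rk 6, SNF 1^5·2; δ1: rk 9, SNF 1^9
degree 0: 6−6−0 = 0 → Ȟ^0 ≅ 0
degree 1: 15−9−6 = 0 plus torsion [2] → Ȟ^1 ≅ Z/2
degree 2: 10−0−9 = 1 → Ȟ^2 ≅ Z

Ȟ^0 ≅ 0; Ȟ^1 ≅ Z/2; Ȟ^2 ≅ Z


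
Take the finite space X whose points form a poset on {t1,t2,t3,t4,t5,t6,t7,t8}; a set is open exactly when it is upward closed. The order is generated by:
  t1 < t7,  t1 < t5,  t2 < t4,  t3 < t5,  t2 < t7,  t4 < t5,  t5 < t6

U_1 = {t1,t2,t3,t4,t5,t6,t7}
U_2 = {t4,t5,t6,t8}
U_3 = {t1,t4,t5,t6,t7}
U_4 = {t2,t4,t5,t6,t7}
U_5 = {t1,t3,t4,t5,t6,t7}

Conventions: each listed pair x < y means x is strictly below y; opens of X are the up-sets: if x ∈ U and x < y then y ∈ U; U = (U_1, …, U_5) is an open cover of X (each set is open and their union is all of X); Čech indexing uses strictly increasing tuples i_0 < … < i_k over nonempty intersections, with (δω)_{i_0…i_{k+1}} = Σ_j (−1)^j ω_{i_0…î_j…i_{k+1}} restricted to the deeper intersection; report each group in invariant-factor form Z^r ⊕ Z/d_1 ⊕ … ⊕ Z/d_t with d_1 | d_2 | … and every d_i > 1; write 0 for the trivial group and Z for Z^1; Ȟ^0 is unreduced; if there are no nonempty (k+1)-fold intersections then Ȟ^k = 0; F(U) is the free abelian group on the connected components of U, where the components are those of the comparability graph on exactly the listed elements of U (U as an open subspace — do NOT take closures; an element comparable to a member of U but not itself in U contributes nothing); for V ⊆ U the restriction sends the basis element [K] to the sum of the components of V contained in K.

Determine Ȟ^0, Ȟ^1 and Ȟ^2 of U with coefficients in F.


Ȟ^0(U;F) ≅ Z^2, Ȟ^1(U;F) ≅ 0, Ȟ^2(U;F) ≅ 0

nonempty overlaps:
  U12={t4,t5,t6} U13={t1,t4,t5,t6,t7} U14={t2,t4,t5,t6,t7} U15={t1,t3,t4,t5,t6,t7} U23={t4,t5,t6} U24={t4,t5,t6} U25={t4,t5,t6} U34={t4,t5,t6,t7} U35={t1,t4,t5,t6,t7} U45={t4,t5,t6,t7}
  U123={t4,t5,t6} U124={t4,t5,t6} U125={t4,t5,t6} U134={t4,t5,t6,t7} U135={t1,t4,t5,t6,t7} U145={t4,t5,t6,t7} U234={t4,t5,t6} U235={t4,t5,t6} U245={t4,t5,t6} U345={t4,t5,t6,t7}
  U1234={t4,t5,t6} U1235={t4,t5,t6} U1245={t4,t5,t6} U1345={t4,t5,t6,t7} U2345={t4,t5,t6}
  U12345={t4,t5,t6}
components per intersection:
  U1: {t1,t2,t3,t4,t5,t6,t7}
  U2: {t4,t5,t6} {t8}
  U3: {t1,t4,t5,t6,t7}
  U4: {t2,t4,t5,t6,t7}
  U5: {t1,t3,t4,t5,t6,t7}
  U12: {t4,t5,t6}
  U13: {t1,t4,t5,t6,t7}
  U14: {t2,t4,t5,t6,t7}
  U15: {t1,t3,t4,t5,t6,t7}
  U23: {t4,t5,t6}
  U24: {t4,t5,t6}
  U25: {t4,t5,t6}
  U34: {t4,t5,t6} {t7}
  U35: {t1,t4,t5,t6,t7}
  U45: {t4,t5,t6} {t7}
  U123: {t4,t5,t6}
  U124: {t4,t5,t6}
  U125: {t4,t5,t6}
  U134: {t4,t5,t6} {t7}
  U135: {t1,t4,t5,t6,t7}
  U145: {t4,t5,t6} {t7}
  U234: {t4,t5,t6}
  U235: {t4,t5,t6}
  U245: {t4,t5,t6}
  U345: {t4,t5,t6} {t7}
  U1234: {t4,t5,t6}
  U1235: {t4,t5,t6}
  U1245: {t4,t5,t6}
  U1345: {t4,t5,t6} {t7}
  U2345: {t4,t5,t6}
  U12345: {t4,t5,t6}
C dims 6,12,13,6; δ0: rk 4, SNF 1^4; δ1: rk 8, SNF 1^8; δ2: rk 5, SNF 1^5
degree 0: 6−4−0 = 2 → Ȟ^0 ≅ Z^2
degree 1: 12−8−4 = 0 → Ȟ^1 ≅ 0
degree 2: 13−5−8 = 0 → Ȟ^2 ≅ 0


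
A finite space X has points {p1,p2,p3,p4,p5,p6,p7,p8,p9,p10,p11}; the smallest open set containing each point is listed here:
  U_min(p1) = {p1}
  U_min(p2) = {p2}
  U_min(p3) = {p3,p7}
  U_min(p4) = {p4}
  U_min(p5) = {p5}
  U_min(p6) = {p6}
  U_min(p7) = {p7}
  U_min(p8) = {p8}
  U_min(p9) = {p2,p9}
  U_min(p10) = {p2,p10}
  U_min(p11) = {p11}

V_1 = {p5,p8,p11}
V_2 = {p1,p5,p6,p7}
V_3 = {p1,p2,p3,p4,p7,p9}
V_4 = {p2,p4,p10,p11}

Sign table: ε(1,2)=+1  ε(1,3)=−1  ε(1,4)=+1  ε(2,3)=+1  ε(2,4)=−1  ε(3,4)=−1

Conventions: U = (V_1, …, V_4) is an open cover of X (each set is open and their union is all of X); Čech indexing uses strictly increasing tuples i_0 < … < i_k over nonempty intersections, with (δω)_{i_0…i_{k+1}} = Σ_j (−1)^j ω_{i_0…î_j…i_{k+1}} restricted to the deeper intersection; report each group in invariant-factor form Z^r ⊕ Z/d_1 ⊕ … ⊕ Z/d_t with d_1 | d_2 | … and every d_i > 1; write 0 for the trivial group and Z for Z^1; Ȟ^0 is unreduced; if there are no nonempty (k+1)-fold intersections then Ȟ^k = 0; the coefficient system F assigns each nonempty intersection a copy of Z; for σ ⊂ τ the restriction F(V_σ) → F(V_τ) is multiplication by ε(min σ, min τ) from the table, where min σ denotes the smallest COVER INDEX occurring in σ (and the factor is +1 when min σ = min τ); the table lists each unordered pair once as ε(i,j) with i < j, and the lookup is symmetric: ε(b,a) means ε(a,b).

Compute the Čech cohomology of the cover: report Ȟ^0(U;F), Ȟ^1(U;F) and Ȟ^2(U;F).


Ȟ^0(U;F) ≅ 0, Ȟ^1(U;F) ≅ Z/2, Ȟ^2(U;F) ≅ 0

nonempty overlaps:
  V12={p5} V14={p11} V23={p1,p7} V34={p2,p4}
C dims 4,4; δ0: rk 4, SNF 1^3·2
degree 0: 4−4−0 = 0 → Ȟ^0 ≅ 0
degree 1: 4−0−4 = 0 plus torsion [2] → Ȟ^1 ≅ Z/2
degree 2: 0−0−0 = 0 → Ȟ^2 ≅ 0


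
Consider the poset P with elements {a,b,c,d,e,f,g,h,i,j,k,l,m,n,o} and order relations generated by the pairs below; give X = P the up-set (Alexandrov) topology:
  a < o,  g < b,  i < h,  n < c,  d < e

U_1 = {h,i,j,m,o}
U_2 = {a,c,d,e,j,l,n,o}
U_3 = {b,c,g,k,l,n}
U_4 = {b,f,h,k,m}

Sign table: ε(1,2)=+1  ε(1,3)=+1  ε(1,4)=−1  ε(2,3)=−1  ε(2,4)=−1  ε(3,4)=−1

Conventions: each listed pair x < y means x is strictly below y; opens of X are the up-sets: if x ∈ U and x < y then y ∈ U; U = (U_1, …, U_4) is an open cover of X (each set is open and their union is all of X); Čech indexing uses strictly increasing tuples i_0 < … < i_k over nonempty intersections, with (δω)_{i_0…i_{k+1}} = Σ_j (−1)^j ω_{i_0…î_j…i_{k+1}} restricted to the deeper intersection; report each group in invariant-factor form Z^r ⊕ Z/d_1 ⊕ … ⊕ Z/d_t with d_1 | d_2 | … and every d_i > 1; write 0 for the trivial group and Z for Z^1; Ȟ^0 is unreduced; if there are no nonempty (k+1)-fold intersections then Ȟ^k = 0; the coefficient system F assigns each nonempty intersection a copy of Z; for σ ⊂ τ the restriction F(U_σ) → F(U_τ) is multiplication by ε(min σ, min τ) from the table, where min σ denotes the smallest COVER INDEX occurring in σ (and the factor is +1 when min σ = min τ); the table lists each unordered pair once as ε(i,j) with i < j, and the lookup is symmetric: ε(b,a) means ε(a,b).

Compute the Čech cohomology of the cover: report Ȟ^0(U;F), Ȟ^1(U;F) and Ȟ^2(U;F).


intersection data:
  U12={j,o} U14={h,m} U23={c,l,n} U34={b,k}
C dims 4,4; δ0: rk 4, SNF 1^3·2
Ȟ^0 = (4 − 4) − 0 = 0, so Ȟ^0 ≅ 0
Ȟ^1 = (4 − 0) − 4 = 0 plus torsion [2], so Ȟ^1 ≅ Z/2
Ȟ^2 = (0 − 0) − 0 = 0, so Ȟ^2 ≅ 0

Ȟ^0 ≅ 0,  Ȟ^1 ≅ Z/2,  Ȟ^2 ≅ 0


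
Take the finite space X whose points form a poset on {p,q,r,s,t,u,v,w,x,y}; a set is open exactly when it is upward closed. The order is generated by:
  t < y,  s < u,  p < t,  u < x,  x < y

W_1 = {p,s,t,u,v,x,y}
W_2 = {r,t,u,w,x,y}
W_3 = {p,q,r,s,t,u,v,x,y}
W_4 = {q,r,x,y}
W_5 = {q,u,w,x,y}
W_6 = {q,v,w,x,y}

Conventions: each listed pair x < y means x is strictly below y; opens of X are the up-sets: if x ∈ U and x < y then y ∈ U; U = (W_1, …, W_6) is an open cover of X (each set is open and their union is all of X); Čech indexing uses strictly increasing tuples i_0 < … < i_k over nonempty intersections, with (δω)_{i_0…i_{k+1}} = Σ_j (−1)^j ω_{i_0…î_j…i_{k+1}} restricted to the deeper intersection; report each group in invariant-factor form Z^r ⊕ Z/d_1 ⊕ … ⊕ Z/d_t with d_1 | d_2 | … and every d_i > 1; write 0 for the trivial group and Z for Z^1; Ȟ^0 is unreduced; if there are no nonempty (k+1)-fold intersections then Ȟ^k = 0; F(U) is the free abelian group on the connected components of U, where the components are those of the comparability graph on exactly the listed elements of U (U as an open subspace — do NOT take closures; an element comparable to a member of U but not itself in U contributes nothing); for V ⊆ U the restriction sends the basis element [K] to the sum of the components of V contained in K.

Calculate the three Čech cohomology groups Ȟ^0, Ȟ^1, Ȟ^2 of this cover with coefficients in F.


nonempty intersections:
  W12={t,u,x,y} W13={p,s,t,u,v,x,y} W14={x,y} W15={u,x,y} W16={v,x,y} W23={r,t,u,x,y} W24={r,x,y} W25={u,w,x,y} W26={w,x,y} W34={q,r,x,y} W35={q,u,x,y} W36={q,v,x,y} W45={q,x,y} W46={q,x,y} W56={q,w,x,y}
  W123={t,u,x,y} W124={x,y} W125={u,x,y} W126={x,y} W134={x,y} W135={u,x,y} W136={v,x,y} W145={x,y} W146={x,y} W156={x,y} W234={r,x,y} W235={u,x,y} W236={x,y} W245={x,y} W246={x,y} W256={w,x,y} W345={q,x,y} W346={q,x,y} W356={q,x,y} W456={q,x,y}
  W1234={x,y} W1235={u,x,y} W1236={x,y} W1245={x,y} W1246={x,y} W1256={x,y} W1345={x,y} W1346={x,y} W1356={x,y} W1456={x,y} W2345={x,y} W2346={x,y} W2356={x,y} W2456={x,y} W3456={q,x,y}
  W12345={x,y} W12346={x,y} W12356={x,y} W12456={x,y} W13456={x,y} W23456={x,y}
  W123456={x,y}
components per intersection:
  W1: {p,s,t,u,x,y} {v}
  W2: {r} {t,u,x,y} {w}
  W3: {p,s,t,u,x,y} {q} {r} {v}
  W4: {q} {r} {x,y}
  W5: {q} {u,x,y} {w}
  W6: {q} {v} {w} {x,y}
  W12: {t,u,x,y}
  W13: {p,s,t,u,x,y} {v}
  W14: {x,y}
  W15: {u,x,y}
  W16: {v} {x,y}
  W23: {r} {t,u,x,y}
  W24: {r} {x,y}
  W25: {u,x,y} {w}
  W26: {w} {x,y}
  W34: {q} {r} {x,y}
  W35: {q} {u,x,y}
  W36: {q} {v} {x,y}
  W45: {q} {x,y}
  W46: {q} {x,y}
  W56: {q} {w} {x,y}
  W123: {t,u,x,y}
  W124: {x,y}
  W125: {u,x,y}
  W126: {x,y}
  W134: {x,y}
  W135: {u,x,y}
  W136: {v} {x,y}
  W145: {x,y}
  W146: {x,y}
  W156: {x,y}
  W234: {r} {x,y}
  W235: {u,x,y}
  W236: {x,y}
  W245: {x,y}
  W246: {x,y}
  W256: {w} {x,y}
  W345: {q} {x,y}
  W346: {q} {x,y}
  W356: {q} {x,y}
  W456: {q} {x,y}
  W1234: {x,y}
  W1235: {u,x,y}
  W1236: {x,y}
  W1245: {x,y}
  W1246: {x,y}
  W1256: {x,y}
  W1345: {x,y}
  W1346: {x,y}
  W1356: {x,y}
  W1456: {x,y}
  W2345: {x,y}
  W2346: {x,y}
  W2356: {x,y}
  W2456: {x,y}
  W3456: {q} {x,y}
  W12345: {x,y}
  W12346: {x,y}
  W12356: {x,y}
  W12456: {x,y}
  W13456: {x,y}
  W23456: {x,y}
  W123456: {x,y}
C dims 19,30,27,16; δ0: rk 14, SNF 1^14; δ1: rk 16, SNF 1^16; δ2: rk 11, SNF 1^11
Ȟ^0: (19−14)−0=5 ⇒ Z^5
Ȟ^1: (30−16)−14=0 ⇒ 0
Ȟ^2: (27−11)−16=0 ⇒ 0

Ȟ^0(U;F) ≅ Z^5,  Ȟ^1(U;F) ≅ 0,  Ȟ^2(U;F) ≅ 0


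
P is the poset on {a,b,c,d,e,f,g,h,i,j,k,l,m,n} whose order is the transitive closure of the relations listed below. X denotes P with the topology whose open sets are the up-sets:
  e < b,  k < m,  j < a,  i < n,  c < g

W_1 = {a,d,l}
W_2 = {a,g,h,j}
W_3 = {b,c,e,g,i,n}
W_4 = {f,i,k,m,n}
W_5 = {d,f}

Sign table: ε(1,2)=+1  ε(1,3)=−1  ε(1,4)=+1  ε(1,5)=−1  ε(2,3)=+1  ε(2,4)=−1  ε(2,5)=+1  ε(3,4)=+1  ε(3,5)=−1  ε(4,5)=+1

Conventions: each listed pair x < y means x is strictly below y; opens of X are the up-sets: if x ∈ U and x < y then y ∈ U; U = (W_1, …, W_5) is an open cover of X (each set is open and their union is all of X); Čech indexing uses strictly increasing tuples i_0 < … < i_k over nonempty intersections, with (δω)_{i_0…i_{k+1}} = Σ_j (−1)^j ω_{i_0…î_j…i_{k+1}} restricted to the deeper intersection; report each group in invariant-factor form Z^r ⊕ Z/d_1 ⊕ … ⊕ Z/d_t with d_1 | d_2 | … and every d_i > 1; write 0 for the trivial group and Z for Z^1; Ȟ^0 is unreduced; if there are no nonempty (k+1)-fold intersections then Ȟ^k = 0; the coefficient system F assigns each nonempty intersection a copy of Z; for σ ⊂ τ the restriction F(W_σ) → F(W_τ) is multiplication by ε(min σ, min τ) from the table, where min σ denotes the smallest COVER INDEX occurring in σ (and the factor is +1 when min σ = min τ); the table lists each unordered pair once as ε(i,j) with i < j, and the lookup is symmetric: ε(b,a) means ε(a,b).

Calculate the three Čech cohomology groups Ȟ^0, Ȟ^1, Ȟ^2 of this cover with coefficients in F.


nonempty intersections:
  W12={a} W15={d} W23={g} W34={i,n} W45={f}
C dims 5,5; δ0: rk 5, SNF 1^4·2
Ȟ^0: (5−5)−0=0 ⇒ 0
Ȟ^1: (5−0)−5=0 plus torsion [2] ⇒ Z/2
Ȟ^2: (0−0)−0=0 ⇒ 0

Ȟ^0(U;F) ≅ 0, Ȟ^1(U;F) ≅ Z/2 and Ȟ^2(U;F) ≅ 0


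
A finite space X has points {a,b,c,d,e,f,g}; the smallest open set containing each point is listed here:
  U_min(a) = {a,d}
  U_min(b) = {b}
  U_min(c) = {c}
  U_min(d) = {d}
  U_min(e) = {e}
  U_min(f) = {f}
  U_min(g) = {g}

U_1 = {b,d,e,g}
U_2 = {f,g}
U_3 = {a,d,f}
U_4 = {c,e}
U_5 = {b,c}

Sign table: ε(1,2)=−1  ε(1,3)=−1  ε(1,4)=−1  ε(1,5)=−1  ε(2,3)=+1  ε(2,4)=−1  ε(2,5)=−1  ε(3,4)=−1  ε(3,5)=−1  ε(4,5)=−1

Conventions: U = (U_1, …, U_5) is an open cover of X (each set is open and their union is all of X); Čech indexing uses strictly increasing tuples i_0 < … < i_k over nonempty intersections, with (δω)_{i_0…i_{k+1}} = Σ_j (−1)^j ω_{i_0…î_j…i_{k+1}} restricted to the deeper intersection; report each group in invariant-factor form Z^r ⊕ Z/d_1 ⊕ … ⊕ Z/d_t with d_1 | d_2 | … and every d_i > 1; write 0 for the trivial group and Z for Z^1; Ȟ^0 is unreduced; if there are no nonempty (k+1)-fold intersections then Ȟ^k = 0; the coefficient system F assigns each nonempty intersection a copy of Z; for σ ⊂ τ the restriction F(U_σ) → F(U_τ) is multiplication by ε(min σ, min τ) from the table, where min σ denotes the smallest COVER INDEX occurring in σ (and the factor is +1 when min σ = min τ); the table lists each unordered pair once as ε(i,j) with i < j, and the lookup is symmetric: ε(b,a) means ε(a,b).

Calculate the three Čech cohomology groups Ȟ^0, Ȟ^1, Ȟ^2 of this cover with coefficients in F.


Ȟ^0 = 0,  Ȟ^1 = Z ⊕ Z/2,  Ȟ^2 = 0

nonempty intersections:
  U12={g} U13={d} U14={e} U15={b} U23={f} U45={c}
C dims 5,6; δ0: rk 5, SNF 1^4·2
Ȟ^0: (5−5)−0=0 ⇒ 0
Ȟ^1: (6−0)−5=1 plus torsion [2] ⇒ Z ⊕ Z/2
Ȟ^2: (0−0)−0=0 ⇒ 0
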